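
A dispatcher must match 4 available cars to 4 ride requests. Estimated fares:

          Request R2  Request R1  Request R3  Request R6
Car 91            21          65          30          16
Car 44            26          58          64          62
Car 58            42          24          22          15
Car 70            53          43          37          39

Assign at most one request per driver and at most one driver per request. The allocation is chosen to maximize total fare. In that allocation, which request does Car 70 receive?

Car 70 receives Request R6.

Treat this as an assignment problem: match each driver to one request.
Optimal: Car 91→Request R1 ($65), Car 44→Request R3 ($64), Car 58→Request R2 ($42), Car 70→Request R6 ($39) — total 65+64+42+39 = $210.
Max-entry greedy (repeatedly take the single best remaining cell) gives $197, worse by 13.
Every other assignment is strictly worse.
Car 70's own top request is Request R2 ($53), but forcing Car 70→Request R2 and reassigning the rest optimally gives only $202 — worse by 8.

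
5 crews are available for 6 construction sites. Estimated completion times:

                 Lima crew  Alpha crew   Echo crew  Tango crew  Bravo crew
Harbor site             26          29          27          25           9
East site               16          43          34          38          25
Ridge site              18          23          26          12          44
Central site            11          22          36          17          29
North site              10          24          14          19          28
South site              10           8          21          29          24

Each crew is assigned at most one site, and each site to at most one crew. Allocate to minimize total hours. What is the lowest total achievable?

Optimal: Lima crew→Central site (11 hours), Alpha crew→South site (8 hours), Echo crew→North site (14 hours), Tango crew→Ridge site (12 hours), Bravo crew→Harbor site (9 hours) — total 11+8+14+12+9 = 54 hours.
Column-greedy (each site in turn goes to its cheapest remaining crew) gives 73 hours, worse by 19.

Min total: 54 hours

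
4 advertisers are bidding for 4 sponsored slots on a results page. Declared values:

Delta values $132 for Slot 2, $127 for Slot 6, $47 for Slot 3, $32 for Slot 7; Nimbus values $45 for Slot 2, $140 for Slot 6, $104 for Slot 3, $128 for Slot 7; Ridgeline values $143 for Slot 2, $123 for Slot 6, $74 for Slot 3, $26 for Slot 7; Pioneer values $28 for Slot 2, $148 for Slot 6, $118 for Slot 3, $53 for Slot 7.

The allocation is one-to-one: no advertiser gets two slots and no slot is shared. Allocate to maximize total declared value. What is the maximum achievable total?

This is a one-to-one assignment (maximum-weight bipartite matching).
Optimal: Delta→Slot 6 ($127), Nimbus→Slot 7 ($128), Ridgeline→Slot 2 ($143), Pioneer→Slot 3 ($118) — total 127+128+143+118 = $516.
Row-greedy (each advertiser in turn takes its best remaining slot) gives $399, worse by 117.
Swapping Pioneer↔Ridgeline (Pioneer→Slot 2 $28, Ridgeline→Slot 3 $74) loses 159.
Checked against all permutations: $516 is optimal.

Maximum total: $516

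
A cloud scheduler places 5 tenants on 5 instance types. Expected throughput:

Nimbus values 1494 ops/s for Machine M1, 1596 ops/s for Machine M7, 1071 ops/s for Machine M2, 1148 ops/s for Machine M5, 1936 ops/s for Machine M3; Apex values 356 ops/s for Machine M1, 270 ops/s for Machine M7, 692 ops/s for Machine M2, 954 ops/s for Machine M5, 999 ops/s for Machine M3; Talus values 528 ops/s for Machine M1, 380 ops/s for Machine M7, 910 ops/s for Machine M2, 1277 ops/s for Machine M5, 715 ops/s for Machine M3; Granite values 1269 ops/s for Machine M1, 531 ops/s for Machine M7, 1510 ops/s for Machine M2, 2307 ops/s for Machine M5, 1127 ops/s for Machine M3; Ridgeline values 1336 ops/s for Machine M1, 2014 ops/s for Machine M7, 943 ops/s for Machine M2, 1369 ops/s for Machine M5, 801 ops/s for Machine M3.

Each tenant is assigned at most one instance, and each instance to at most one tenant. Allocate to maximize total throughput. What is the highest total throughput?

This is the linear assignment problem.
Optimal: Nimbus→Machine M1 (1494 ops/s), Apex→Machine M3 (999 ops/s), Talus→Machine M2 (910 ops/s), Granite→Machine M5 (2307 ops/s), Ridgeline→Machine M7 (2014 ops/s) — total 1494+999+910+2307+2014 = 7724 ops/s.
Max-entry greedy (repeatedly take the single best remaining cell) gives 7523 ops/s, worse by 201.
Next-best assignment: Nimbus→Machine M3, Apex→Machine M1, Talus→Machine M2, Granite→Machine M5, Ridgeline→Machine M7 = 7523 ops/s.
Every other assignment is strictly worse.

Max total: 7724 ops/s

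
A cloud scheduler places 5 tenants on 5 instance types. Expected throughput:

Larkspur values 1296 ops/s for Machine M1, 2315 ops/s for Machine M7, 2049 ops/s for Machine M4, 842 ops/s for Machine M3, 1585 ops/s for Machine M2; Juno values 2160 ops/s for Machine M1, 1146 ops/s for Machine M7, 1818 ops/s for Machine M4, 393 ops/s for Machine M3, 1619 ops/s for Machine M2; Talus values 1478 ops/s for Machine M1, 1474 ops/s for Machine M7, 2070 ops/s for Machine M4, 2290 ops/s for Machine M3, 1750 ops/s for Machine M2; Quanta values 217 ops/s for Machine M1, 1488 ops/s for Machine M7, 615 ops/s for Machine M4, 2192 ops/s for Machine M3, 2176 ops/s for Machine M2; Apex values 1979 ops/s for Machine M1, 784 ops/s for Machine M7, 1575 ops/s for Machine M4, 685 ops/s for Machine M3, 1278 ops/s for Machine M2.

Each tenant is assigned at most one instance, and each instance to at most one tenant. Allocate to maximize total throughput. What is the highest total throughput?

Maximum total: 10578 ops/s

This is the linear assignment problem.
Optimal: Larkspur→Machine M7 (2315 ops/s), Juno→Machine M4 (1818 ops/s), Talus→Machine M3 (2290 ops/s), Quanta→Machine M2 (2176 ops/s), Apex→Machine M1 (1979 ops/s) — total 2315+1818+2290+2176+1979 = 10578 ops/s.
Column-greedy (each instance in turn goes to its best remaining tenant) gives 10015 ops/s, worse by 563.
No other one-to-one assignment exceeds 10578 ops/s.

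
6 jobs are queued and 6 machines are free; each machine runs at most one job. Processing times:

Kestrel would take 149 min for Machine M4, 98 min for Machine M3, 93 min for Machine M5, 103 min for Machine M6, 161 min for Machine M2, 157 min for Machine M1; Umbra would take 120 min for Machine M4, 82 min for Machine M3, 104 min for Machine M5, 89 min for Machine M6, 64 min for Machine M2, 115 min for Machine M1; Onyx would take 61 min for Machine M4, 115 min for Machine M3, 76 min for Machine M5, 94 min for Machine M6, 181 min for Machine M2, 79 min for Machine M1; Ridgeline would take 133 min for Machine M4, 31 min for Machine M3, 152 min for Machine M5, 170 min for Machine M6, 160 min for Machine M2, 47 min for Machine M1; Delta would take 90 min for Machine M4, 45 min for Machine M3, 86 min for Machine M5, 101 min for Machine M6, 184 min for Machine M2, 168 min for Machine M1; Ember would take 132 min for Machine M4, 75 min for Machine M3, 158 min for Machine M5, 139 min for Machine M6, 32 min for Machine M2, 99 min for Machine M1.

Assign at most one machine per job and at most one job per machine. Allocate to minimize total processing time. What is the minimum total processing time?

Min total: 367 min

Optimal: Kestrel→Machine M5 (93 min), Umbra→Machine M6 (89 min), Onyx→Machine M4 (61 min), Ridgeline→Machine M1 (47 min), Delta→Machine M3 (45 min), Ember→Machine M2 (32 min) — total 93+89+61+47+45+32 = 367 min.
Column-greedy (each machine in turn goes to its cheapest remaining job) gives 456 min, worse by 89.
Next-best assignment: Kestrel→Machine M6, Umbra→Machine M5, Onyx→Machine M4, Ridgeline→Machine M1, Delta→Machine M3, Ember→Machine M2 = 392 min.
No other one-to-one assignment undercuts 367 min.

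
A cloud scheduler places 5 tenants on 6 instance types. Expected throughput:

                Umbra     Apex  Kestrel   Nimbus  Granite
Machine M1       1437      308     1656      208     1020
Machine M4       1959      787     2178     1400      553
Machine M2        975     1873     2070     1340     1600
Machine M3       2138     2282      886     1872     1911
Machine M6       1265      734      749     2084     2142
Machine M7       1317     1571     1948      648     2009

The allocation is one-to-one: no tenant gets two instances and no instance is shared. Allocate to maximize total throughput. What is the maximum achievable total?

Max total: 10404 ops/s

This is the linear assignment problem.
Optimal: Umbra→Machine M4 (1959 ops/s), Apex→Machine M3 (2282 ops/s), Kestrel→Machine M2 (2070 ops/s), Nimbus→Machine M6 (2084 ops/s), Granite→Machine M7 (2009 ops/s) — total 1959+2282+2070+2084+2009 = 10404 ops/s.
Row-greedy (each tenant in turn takes its best remaining instance) gives 10282 ops/s, worse by 122.
Next-best assignment: Umbra→Machine M3, Apex→Machine M2, Kestrel→Machine M4, Nimbus→Machine M6, Granite→Machine M7 = 10282 ops/s.
Swapping Umbra↔Apex (Umbra→Machine M3 2138 ops/s, Apex→Machine M4 787 ops/s) loses 1316.
Every other assignment is strictly worse.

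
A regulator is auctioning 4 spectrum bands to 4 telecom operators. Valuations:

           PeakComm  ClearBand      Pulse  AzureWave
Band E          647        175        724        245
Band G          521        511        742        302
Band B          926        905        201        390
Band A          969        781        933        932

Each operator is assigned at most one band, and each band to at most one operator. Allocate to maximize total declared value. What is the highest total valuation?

Optimal: PeakComm→Band E ($647M), ClearBand→Band B ($905M), Pulse→Band G ($742M), AzureWave→Band A ($932M) — total 647+905+742+932 = $3226M.
Max-entry greedy (repeatedly take the single best remaining cell) gives $2861M, worse by 365.
Swapping AzureWave↔ClearBand (AzureWave→Band B $390M, ClearBand→Band A $781M) loses 666.
No other one-to-one assignment exceeds $3226M.

Maximum total: $3226M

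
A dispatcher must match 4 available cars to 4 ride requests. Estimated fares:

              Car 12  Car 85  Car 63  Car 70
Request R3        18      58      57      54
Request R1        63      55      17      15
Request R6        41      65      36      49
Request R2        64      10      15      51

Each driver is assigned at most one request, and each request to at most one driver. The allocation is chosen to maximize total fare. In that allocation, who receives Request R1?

Car 12 receives Request R1.

Treat this as an assignment problem: match each driver to one request.
Optimal: Car 12→Request R1 ($63), Car 85→Request R6 ($65), Car 63→Request R3 ($57), Car 70→Request R2 ($51) — total 63+65+57+51 = $236.
Max-entry greedy (repeatedly take the single best remaining cell) gives $201, worse by 35.
Next-best assignment: Car 12→Request R2, Car 85→Request R1, Car 63→Request R3, Car 70→Request R6 = $225.
Swapping Car 85↔Car 63 (Car 85→Request R3 $58, Car 63→Request R6 $36) loses 28.
Car 12's own top request is Request R2 ($64), but forcing Car 12→Request R2 and reassigning the rest optimally gives only $225 — worse by 11.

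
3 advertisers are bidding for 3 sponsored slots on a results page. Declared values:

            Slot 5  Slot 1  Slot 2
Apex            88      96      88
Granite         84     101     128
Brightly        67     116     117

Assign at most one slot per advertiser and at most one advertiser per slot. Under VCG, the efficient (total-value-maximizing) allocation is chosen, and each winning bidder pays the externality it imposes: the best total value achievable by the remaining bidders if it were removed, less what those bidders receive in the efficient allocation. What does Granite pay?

Efficient allocation: Apex→Slot 5 ($88), Granite→Slot 2 ($128), Brightly→Slot 1 ($116); total welfare W = $332.
Granite receives Slot 2 at value $128, so the others get W − 128 = $204.
Without Granite: best allocation of the remaining 2 bidders over all 3 slots is Apex→Slot 1 ($96), Brightly→Slot 2 ($117), total $213.
VCG payment = (others' best without Granite) − (others' welfare with Granite) = 213 − 204 = $9.

Granite pays $9.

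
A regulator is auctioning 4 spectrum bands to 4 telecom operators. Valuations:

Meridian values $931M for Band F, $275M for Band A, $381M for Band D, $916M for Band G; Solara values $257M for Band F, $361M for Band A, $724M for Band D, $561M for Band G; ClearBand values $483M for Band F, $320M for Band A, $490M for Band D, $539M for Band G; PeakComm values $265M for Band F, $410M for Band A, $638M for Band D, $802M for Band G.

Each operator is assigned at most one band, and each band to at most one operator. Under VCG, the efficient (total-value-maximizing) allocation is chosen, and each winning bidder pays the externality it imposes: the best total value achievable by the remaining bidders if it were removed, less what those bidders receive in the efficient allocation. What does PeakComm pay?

PeakComm pays $219M.

Efficient allocation: Meridian→Band F ($931M), Solara→Band D ($724M), ClearBand→Band A ($320M), PeakComm→Band G ($802M); total welfare W = $2777M.
PeakComm receives Band G at value $802M, so the others get W − 802 = $1975M.
Without PeakComm: best allocation of the remaining 3 bidders over all 4 bands is Meridian→Band F ($931M), Solara→Band D ($724M), ClearBand→Band G ($539M), total $2194M.
VCG payment = (others' best without PeakComm) − (others' welfare with PeakComm) = 2194 − 1975 = $219M.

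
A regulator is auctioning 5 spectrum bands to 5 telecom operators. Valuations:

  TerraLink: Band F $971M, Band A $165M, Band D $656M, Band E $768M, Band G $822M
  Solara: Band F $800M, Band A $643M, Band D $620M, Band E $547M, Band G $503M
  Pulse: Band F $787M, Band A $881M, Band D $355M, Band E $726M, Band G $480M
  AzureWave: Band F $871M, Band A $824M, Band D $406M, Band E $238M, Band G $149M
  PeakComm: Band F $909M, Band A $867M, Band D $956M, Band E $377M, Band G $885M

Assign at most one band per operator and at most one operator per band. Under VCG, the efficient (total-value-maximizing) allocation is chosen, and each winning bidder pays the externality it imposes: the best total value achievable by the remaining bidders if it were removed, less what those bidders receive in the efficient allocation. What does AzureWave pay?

AzureWave pays $155M.

Efficient allocation: TerraLink→Band G ($822M), Solara→Band F ($800M), Pulse→Band E ($726M), AzureWave→Band A ($824M), PeakComm→Band D ($956M); total welfare W = $4128M.
AzureWave receives Band A at value $824M, so the others get W − 824 = $3304M.
Without AzureWave: best allocation of the remaining 4 bidders over all 5 bands is TerraLink→Band G ($822M), Solara→Band F ($800M), Pulse→Band A ($881M), PeakComm→Band D ($956M), total $3459M.
VCG payment = (others' best without AzureWave) − (others' welfare with AzureWave) = 3459 − 3304 = $155M.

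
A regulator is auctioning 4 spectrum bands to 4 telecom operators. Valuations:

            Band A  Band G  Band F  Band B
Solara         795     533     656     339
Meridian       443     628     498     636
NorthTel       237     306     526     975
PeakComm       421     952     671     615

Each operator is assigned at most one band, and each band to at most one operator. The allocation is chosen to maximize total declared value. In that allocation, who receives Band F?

Meridian receives Band F.

Optimal: Solara→Band A ($795M), Meridian→Band F ($498M), NorthTel→Band B ($975M), PeakComm→Band G ($952M) — total 795+498+975+952 = $3220M.
Row-greedy (each operator in turn takes its best remaining band) gives $2909M, worse by 311.
Every other assignment is strictly worse.
Meridian's own top band is Band B ($636M), but forcing Meridian→Band B and reassigning the rest optimally gives only $2909M — worse by 311.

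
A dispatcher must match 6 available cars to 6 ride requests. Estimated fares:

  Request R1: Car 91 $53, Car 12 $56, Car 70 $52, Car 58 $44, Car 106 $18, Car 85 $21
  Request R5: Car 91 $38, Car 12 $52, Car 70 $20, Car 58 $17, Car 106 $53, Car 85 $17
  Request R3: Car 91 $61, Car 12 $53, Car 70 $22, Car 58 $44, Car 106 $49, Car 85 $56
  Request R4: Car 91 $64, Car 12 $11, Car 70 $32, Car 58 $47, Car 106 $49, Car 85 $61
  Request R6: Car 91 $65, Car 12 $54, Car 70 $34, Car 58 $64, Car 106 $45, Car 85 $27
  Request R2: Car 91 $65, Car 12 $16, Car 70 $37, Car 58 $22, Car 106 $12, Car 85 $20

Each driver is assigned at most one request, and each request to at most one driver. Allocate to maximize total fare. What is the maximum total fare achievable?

Maximum total: $348

Optimal: Car 91→Request R2 ($65), Car 12→Request R3 ($53), Car 70→Request R1 ($52), Car 58→Request R6 ($64), Car 106→Request R5 ($53), Car 85→Request R4 ($61) — total 65+53+52+64+53+61 = $348.
Max-entry greedy (repeatedly take the single best remaining cell) gives $316, worse by 32.
Checked against all permutations: $348 is optimal.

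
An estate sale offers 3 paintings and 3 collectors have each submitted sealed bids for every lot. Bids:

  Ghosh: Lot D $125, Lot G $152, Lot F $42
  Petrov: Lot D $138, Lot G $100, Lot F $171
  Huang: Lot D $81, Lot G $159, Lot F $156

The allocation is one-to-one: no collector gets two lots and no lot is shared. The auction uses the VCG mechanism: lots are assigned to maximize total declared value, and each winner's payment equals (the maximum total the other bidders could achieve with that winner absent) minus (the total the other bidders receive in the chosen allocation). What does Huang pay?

Efficient allocation: Ghosh→Lot D ($125), Petrov→Lot F ($171), Huang→Lot G ($159); total welfare W = $455.
Huang receives Lot G at value $159, so the others get W − 159 = $296.
Without Huang: best allocation of the remaining 2 bidders over all 3 lots is Ghosh→Lot G ($152), Petrov→Lot F ($171), total $323.
VCG payment = (others' best without Huang) − (others' welfare with Huang) = 323 − 296 = $27.

Huang pays $27.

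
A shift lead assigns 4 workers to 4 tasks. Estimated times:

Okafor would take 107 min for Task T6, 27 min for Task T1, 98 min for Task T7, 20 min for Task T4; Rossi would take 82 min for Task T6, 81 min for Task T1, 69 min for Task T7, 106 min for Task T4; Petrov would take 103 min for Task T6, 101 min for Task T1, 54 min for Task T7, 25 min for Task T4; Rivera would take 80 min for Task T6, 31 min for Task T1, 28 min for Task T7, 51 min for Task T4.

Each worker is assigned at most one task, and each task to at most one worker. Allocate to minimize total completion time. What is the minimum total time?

Minimum total: 162 min

Optimal: Okafor→Task T1 (27 min), Rossi→Task T6 (82 min), Petrov→Task T4 (25 min), Rivera→Task T7 (28 min) — total 27+82+25+28 = 162 min.
Min-entry greedy (repeatedly take the single cheapest remaining cell) gives 232 min, worse by 70.
Next-best assignment: Okafor→Task T4, Rossi→Task T6, Petrov→Task T7, Rivera→Task T1 = 187 min.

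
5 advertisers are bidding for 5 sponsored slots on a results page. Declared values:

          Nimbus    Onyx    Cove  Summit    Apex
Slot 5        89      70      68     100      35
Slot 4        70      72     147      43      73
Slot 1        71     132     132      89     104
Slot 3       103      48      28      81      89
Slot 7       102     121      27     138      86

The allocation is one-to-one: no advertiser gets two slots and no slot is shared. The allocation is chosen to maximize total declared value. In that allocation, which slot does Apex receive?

Apex receives Slot 3.

Optimal: Nimbus→Slot 5 ($89), Onyx→Slot 1 ($132), Cove→Slot 4 ($147), Summit→Slot 7 ($138), Apex→Slot 3 ($89) — total 89+132+147+138+89 = $595.
Max-entry greedy (repeatedly take the single best remaining cell) gives $555, worse by 40.
Every other assignment is strictly worse.
Apex's own top slot is Slot 1 ($104), but forcing Apex→Slot 1 and reassigning the rest optimally gives only $575 — worse by 20.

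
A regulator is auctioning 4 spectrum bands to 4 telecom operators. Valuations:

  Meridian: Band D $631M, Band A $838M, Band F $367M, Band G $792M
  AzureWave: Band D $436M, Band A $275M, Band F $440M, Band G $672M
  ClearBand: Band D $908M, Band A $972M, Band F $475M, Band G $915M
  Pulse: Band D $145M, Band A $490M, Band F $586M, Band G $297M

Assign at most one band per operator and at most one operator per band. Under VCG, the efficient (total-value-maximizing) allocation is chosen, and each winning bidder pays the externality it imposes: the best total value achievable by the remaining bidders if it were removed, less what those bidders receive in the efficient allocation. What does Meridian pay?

Efficient allocation: Meridian→Band A ($838M), AzureWave→Band G ($672M), ClearBand→Band D ($908M), Pulse→Band F ($586M); total welfare W = $3004M.
Meridian receives Band A at value $838M, so the others get W − 838 = $2166M.
Without Meridian: best allocation of the remaining 3 bidders over all 4 bands is AzureWave→Band G ($672M), ClearBand→Band A ($972M), Pulse→Band F ($586M), total $2230M.
VCG payment = (others' best without Meridian) − (others' welfare with Meridian) = 2230 − 2166 = $64M.

Meridian pays $64M.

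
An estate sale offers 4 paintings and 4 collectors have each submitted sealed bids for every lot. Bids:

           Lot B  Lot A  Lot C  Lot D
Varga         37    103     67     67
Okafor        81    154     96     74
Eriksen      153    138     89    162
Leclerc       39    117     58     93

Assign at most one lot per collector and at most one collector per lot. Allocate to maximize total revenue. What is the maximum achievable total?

Optimal: Varga→Lot C ($67), Okafor→Lot A ($154), Eriksen→Lot B ($153), Leclerc→Lot D ($93) — total 67+154+153+93 = $467.
Max-entry greedy (repeatedly take the single best remaining cell) gives $422, worse by 45.
Checked against all permutations: $467 is optimal.

Max total: $467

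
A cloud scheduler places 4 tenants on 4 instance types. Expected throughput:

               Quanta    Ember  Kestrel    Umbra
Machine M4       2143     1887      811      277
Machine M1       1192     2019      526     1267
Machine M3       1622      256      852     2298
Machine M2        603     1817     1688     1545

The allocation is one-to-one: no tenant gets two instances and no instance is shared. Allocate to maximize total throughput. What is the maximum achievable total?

Optimal: Quanta→Machine M4 (2143 ops/s), Ember→Machine M1 (2019 ops/s), Kestrel→Machine M2 (1688 ops/s), Umbra→Machine M3 (2298 ops/s) — total 2143+2019+1688+2298 = 8148 ops/s.
Next-best assignment: Quanta→Machine M1, Ember→Machine M4, Kestrel→Machine M2, Umbra→Machine M3 = 7065 ops/s.
Swapping Umbra↔Ember (Umbra→Machine M1 1267 ops/s, Ember→Machine M3 256 ops/s) loses 2794.
No other one-to-one assignment exceeds 8148 ops/s.

Max total: 8148 ops/s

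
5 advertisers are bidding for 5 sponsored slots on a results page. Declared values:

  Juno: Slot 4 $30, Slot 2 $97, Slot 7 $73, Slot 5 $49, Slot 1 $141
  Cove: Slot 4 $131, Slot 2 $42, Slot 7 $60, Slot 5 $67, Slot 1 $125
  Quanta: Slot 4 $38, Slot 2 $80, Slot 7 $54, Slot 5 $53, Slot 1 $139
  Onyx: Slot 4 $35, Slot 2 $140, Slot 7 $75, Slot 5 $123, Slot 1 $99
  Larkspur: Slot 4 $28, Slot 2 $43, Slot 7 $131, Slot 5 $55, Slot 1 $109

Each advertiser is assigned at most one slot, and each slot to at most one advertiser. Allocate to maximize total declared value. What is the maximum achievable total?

Optimal: Juno→Slot 2 ($97), Cove→Slot 4 ($131), Quanta→Slot 1 ($139), Onyx→Slot 5 ($123), Larkspur→Slot 7 ($131) — total 97+131+139+123+131 = $621.
Max-entry greedy (repeatedly take the single best remaining cell) gives $596, worse by 25.
Next-best assignment: Juno→Slot 1, Cove→Slot 4, Quanta→Slot 2, Onyx→Slot 5, Larkspur→Slot 7 = $606.
No other one-to-one assignment exceeds $621.

Max total: $621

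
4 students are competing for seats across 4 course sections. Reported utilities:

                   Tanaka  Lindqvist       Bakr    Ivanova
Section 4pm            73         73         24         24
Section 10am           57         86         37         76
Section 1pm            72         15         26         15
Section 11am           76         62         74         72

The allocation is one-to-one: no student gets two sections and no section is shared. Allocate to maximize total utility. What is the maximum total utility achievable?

Maximum total: 295 points

Optimal: Tanaka→Section 1pm (72 points), Lindqvist→Section 4pm (73 points), Bakr→Section 11am (74 points), Ivanova→Section 10am (76 points) — total 72+73+74+76 = 295 points.
Swapping Tanaka↔Ivanova (Tanaka→Section 10am 57 points, Ivanova→Section 1pm 15 points) loses 76.
Every other assignment is strictly worse.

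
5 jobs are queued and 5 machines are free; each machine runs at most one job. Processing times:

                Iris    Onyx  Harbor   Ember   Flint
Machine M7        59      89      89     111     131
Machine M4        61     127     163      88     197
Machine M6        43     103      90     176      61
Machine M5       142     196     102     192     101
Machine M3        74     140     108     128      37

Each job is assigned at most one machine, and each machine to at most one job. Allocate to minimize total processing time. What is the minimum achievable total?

Min total: 359 min

Optimal: Iris→Machine M6 (43 min), Onyx→Machine M7 (89 min), Harbor→Machine M5 (102 min), Ember→Machine M4 (88 min), Flint→Machine M3 (37 min) — total 43+89+102+88+37 = 359 min.
Column-greedy (each machine in turn goes to its cheapest remaining job) gives 450 min, worse by 91.
Next-best assignment: Iris→Machine M7, Onyx→Machine M6, Harbor→Machine M5, Ember→Machine M4, Flint→Machine M3 = 389 min.
Swapping Ember↔Harbor (Ember→Machine M5 192 min, Harbor→Machine M4 163 min) adds 165.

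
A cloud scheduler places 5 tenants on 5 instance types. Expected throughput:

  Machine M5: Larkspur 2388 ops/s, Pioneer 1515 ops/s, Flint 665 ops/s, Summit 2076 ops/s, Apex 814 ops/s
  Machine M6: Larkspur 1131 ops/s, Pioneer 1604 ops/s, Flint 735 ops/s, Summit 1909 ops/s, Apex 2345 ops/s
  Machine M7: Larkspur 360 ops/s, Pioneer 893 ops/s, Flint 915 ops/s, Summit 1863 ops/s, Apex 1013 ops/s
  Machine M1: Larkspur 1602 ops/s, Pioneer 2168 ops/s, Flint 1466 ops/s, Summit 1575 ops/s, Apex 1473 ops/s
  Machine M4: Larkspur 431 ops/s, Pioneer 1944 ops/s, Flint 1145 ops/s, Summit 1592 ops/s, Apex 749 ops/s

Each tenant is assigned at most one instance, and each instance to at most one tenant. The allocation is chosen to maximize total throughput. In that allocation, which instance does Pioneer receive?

Pioneer receives Machine M4.

Optimal: Larkspur→Machine M5 (2388 ops/s), Pioneer→Machine M4 (1944 ops/s), Flint→Machine M1 (1466 ops/s), Summit→Machine M7 (1863 ops/s), Apex→Machine M6 (2345 ops/s) — total 2388+1944+1466+1863+2345 = 10006 ops/s.
Column-greedy (each instance in turn goes to its best remaining tenant) gives 9909 ops/s, worse by 97.
Next-best assignment: Larkspur→Machine M5, Pioneer→Machine M1, Flint→Machine M4, Summit→Machine M7, Apex→Machine M6 = 9909 ops/s.
Pioneer's own top instance is Machine M1 (2168 ops/s), but forcing Pioneer→Machine M1 and reassigning the rest optimally gives only 9909 ops/s — worse by 97.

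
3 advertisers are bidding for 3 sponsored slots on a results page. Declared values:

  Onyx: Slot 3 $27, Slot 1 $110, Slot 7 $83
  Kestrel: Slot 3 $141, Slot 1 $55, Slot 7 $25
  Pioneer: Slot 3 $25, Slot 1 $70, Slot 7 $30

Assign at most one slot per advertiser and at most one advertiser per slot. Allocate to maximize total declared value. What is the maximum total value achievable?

Maximum total: $294

Optimal: Onyx→Slot 7 ($83), Kestrel→Slot 3 ($141), Pioneer→Slot 1 ($70) — total 83+141+70 = $294.
Next-best assignment: Onyx→Slot 1, Kestrel→Slot 3, Pioneer→Slot 7 = $281.
Checked against all permutations: $294 is optimal.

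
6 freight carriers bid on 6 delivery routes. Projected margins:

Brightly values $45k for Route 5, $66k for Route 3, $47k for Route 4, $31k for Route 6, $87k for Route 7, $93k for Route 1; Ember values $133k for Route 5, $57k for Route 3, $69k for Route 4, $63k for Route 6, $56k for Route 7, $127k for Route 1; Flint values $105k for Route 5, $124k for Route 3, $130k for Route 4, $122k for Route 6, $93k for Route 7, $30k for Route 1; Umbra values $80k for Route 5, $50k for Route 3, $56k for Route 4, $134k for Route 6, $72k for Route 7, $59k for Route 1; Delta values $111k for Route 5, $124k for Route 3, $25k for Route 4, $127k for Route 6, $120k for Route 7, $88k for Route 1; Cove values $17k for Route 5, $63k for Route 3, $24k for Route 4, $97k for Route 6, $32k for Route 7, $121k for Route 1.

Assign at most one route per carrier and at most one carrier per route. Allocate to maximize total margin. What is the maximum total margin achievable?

This is the linear assignment problem.
Optimal: Brightly→Route 7 ($87k), Ember→Route 5 ($133k), Flint→Route 4 ($130k), Umbra→Route 6 ($134k), Delta→Route 3 ($124k), Cove→Route 1 ($121k) — total 87+133+130+134+124+121 = $729k.
Column-greedy (each route in turn goes to its best remaining carrier) gives $648k, worse by 81.
No other one-to-one assignment exceeds $729k.

Maximum total: $729k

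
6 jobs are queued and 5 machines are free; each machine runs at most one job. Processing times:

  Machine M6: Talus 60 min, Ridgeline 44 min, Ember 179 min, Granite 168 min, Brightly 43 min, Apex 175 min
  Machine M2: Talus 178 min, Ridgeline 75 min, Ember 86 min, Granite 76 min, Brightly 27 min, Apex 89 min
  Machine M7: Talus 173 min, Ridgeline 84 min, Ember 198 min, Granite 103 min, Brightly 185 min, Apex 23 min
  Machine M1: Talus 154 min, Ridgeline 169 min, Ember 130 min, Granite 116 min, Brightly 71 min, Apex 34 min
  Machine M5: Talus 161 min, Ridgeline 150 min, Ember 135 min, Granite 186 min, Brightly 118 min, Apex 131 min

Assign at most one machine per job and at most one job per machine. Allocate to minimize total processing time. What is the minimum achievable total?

Min total: 340 min

Optimal: Talus→Machine M6 (60 min), Brightly→Machine M2 (27 min), Ridgeline→Machine M7 (84 min), Apex→Machine M1 (34 min), Ember→Machine M5 (135 min) — total 60+27+84+34+135 = 340 min.
Row-greedy (each job in turn takes its cheapest remaining machine) gives 486 min, worse by 146.
Next-best assignment: Ridgeline→Machine M6, Brightly→Machine M2, Granite→Machine M7, Apex→Machine M1, Ember→Machine M5 = 343 min.
Swapping Talus↔Brightly (Talus→Machine M2 178 min, Brightly→Machine M6 43 min) adds 134.
Every other assignment is strictly worse.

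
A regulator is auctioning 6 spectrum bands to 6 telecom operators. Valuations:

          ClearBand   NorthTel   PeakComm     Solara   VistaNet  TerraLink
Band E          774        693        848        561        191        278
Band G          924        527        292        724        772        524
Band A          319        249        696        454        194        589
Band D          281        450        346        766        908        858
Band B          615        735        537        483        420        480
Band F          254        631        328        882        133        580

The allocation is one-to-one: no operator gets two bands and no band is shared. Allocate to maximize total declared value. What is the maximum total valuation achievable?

This is a one-to-one assignment (maximum-weight bipartite matching).
Optimal: ClearBand→Band G ($924M), NorthTel→Band B ($735M), PeakComm→Band E ($848M), Solara→Band F ($882M), VistaNet→Band D ($908M), TerraLink→Band A ($589M) — total 924+735+848+882+908+589 = $4886M.
Next-best assignment: ClearBand→Band E, NorthTel→Band B, PeakComm→Band A, Solara→Band F, VistaNet→Band G, TerraLink→Band D = $4717M.
No other one-to-one assignment exceeds $4886M.

Maximum total: $4886M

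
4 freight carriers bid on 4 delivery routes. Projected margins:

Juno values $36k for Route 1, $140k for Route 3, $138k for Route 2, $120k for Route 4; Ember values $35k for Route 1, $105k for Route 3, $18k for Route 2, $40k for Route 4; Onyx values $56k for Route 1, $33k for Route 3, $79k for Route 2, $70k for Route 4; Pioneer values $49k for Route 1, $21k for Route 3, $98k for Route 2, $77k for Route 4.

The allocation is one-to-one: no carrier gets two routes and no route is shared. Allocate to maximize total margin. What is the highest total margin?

Optimal: Juno→Route 4 ($120k), Ember→Route 3 ($105k), Onyx→Route 1 ($56k), Pioneer→Route 2 ($98k) — total 120+105+56+98 = $379k.
Max-entry greedy (repeatedly take the single best remaining cell) gives $343k, worse by 36.
Every other assignment is strictly worse.

Max total: $379k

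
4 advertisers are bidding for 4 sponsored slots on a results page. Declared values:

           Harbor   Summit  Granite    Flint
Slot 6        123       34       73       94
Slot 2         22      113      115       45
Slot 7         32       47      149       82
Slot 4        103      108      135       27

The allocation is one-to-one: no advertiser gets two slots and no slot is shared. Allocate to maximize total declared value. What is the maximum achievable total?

Max total: $459

Treat this as an assignment problem: match each advertiser to one slot.
Optimal: Harbor→Slot 4 ($103), Summit→Slot 2 ($113), Granite→Slot 7 ($149), Flint→Slot 6 ($94) — total 103+113+149+94 = $459.
Column-greedy (each slot in turn goes to its best remaining advertiser) gives $428, worse by 31.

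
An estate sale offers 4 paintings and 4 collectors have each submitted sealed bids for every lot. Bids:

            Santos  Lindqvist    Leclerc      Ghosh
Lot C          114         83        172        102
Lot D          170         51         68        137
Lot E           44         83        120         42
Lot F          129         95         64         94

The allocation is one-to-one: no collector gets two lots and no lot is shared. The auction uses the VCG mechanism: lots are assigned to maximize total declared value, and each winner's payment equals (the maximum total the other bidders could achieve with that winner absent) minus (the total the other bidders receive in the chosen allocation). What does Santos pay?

Efficient allocation: Santos→Lot F ($129), Lindqvist→Lot E ($83), Leclerc→Lot C ($172), Ghosh→Lot D ($137); total welfare W = $521.
Santos receives Lot F at value $129, so the others get W − 129 = $392.
Without Santos: best allocation of the remaining 3 bidders over all 4 lots is Lindqvist→Lot F ($95), Leclerc→Lot C ($172), Ghosh→Lot D ($137), total $404.
VCG payment = (others' best without Santos) − (others' welfare with Santos) = 404 − 392 = $12.

Santos pays $12.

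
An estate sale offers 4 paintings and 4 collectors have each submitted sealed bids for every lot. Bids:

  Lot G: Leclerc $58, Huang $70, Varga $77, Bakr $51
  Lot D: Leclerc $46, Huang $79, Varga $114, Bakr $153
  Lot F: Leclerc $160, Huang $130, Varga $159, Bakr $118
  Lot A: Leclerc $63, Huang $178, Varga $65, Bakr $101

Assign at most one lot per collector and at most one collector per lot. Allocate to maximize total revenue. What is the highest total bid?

Optimal: Leclerc→Lot F ($160), Huang→Lot A ($178), Varga→Lot G ($77), Bakr→Lot D ($153) — total 160+178+77+153 = $568.
Row-greedy (each collector in turn takes its best remaining lot) gives $503, worse by 65.
Next-best assignment: Leclerc→Lot G, Huang→Lot A, Varga→Lot F, Bakr→Lot D = $548.

Maximum total: $568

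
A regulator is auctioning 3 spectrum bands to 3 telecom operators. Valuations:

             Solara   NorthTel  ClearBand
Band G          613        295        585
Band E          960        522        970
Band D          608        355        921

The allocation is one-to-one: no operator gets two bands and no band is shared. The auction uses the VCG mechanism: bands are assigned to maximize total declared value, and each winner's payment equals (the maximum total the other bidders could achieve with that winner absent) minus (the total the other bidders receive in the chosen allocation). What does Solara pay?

Efficient allocation: Solara→Band E ($960M), NorthTel→Band G ($295M), ClearBand→Band D ($921M); total welfare W = $2176M.
Solara receives Band E at value $960M, so the others get W − 960 = $1216M.
Without Solara: best allocation of the remaining 2 bidders over all 3 bands is NorthTel→Band E ($522M), ClearBand→Band D ($921M), total $1443M.
VCG payment = (others' best without Solara) − (others' welfare with Solara) = 1443 − 1216 = $227M.

Solara pays $227M.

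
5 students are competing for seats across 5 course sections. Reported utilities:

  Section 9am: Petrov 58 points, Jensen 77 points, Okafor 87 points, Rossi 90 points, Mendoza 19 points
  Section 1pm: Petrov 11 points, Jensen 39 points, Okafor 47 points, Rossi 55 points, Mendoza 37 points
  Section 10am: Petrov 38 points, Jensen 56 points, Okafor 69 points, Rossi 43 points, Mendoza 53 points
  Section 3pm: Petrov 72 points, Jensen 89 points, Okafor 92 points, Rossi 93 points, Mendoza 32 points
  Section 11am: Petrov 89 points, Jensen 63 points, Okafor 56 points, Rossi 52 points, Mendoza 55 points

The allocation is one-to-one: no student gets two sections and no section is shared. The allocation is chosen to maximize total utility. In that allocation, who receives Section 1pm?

This is a one-to-one assignment (maximum-weight bipartite matching).
Optimal: Petrov→Section 11am (89 points), Jensen→Section 3pm (89 points), Okafor→Section 10am (69 points), Rossi→Section 9am (90 points), Mendoza→Section 1pm (37 points) — total 89+89+69+90+37 = 374 points.
Max-entry greedy (repeatedly take the single best remaining cell) gives 362 points, worse by 12.
No other one-to-one assignment exceeds 374 points.
Mendoza's own top section is Section 11am (55 points), but forcing Mendoza→Section 11am and reassigning the rest optimally gives only 328 points — worse by 46.

Mendoza receives Section 1pm.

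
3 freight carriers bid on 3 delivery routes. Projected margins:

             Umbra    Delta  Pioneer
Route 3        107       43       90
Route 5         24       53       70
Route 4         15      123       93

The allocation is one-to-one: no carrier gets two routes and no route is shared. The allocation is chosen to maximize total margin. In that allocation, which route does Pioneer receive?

Pioneer receives Route 5.

Treat this as an assignment problem: match each carrier to one route.
Optimal: Umbra→Route 3 ($107k), Delta→Route 4 ($123k), Pioneer→Route 5 ($70k) — total 107+123+70 = $300k.
Checked against all permutations: $300k is optimal.
Pioneer's own top route is Route 4 ($93k), but forcing Pioneer→Route 4 and reassigning the rest optimally gives only $253k — worse by 47.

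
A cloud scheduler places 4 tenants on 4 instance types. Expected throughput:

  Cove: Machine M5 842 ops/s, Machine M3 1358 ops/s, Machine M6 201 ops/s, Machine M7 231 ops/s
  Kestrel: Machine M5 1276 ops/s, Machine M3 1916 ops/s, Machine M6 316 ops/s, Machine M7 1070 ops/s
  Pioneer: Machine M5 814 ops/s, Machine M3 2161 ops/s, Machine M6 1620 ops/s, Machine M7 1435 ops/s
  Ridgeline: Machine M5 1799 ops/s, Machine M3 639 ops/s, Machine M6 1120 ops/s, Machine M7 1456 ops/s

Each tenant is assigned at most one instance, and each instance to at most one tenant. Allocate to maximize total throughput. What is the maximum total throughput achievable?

Max total: 5847 ops/s

Optimal: Cove→Machine M3 (1358 ops/s), Kestrel→Machine M7 (1070 ops/s), Pioneer→Machine M6 (1620 ops/s), Ridgeline→Machine M5 (1799 ops/s) — total 1358+1070+1620+1799 = 5847 ops/s.
Max-entry greedy (repeatedly take the single best remaining cell) gives 5231 ops/s, worse by 616.
Next-best assignment: Cove→Machine M5, Kestrel→Machine M3, Pioneer→Machine M6, Ridgeline→Machine M7 = 5834 ops/s.
Swapping Cove↔Pioneer (Cove→Machine M6 201 ops/s, Pioneer→Machine M3 2161 ops/s) loses 616.
No other one-to-one assignment exceeds 5847 ops/s.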